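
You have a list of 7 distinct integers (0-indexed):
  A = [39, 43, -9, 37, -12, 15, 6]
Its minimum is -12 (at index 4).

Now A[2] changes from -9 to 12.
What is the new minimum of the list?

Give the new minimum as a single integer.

Answer: -12

Derivation:
Old min = -12 (at index 4)
Change: A[2] -9 -> 12
Changed element was NOT the old min.
  New min = min(old_min, new_val) = min(-12, 12) = -12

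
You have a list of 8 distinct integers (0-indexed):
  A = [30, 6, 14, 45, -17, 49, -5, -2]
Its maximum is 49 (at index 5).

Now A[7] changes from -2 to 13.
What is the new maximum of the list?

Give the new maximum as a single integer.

Answer: 49

Derivation:
Old max = 49 (at index 5)
Change: A[7] -2 -> 13
Changed element was NOT the old max.
  New max = max(old_max, new_val) = max(49, 13) = 49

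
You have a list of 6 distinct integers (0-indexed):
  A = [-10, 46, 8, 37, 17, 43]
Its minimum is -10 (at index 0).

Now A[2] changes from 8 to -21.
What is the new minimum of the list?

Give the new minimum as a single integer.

Old min = -10 (at index 0)
Change: A[2] 8 -> -21
Changed element was NOT the old min.
  New min = min(old_min, new_val) = min(-10, -21) = -21

Answer: -21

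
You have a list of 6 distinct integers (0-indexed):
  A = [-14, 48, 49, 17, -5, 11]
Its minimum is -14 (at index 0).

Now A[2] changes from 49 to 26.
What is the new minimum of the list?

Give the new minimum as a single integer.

Answer: -14

Derivation:
Old min = -14 (at index 0)
Change: A[2] 49 -> 26
Changed element was NOT the old min.
  New min = min(old_min, new_val) = min(-14, 26) = -14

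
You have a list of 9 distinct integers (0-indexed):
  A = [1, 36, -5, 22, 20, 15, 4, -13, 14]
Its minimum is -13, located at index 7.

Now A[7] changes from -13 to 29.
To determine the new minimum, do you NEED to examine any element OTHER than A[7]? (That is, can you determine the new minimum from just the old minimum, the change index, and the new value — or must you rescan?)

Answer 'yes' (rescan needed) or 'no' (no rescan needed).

Old min = -13 at index 7
Change at index 7: -13 -> 29
Index 7 WAS the min and new value 29 > old min -13. Must rescan other elements to find the new min.
Needs rescan: yes

Answer: yes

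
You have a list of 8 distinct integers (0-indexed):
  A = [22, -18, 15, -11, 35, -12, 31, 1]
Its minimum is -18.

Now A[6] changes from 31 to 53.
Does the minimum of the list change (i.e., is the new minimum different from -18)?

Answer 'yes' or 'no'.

Old min = -18
Change: A[6] 31 -> 53
Changed element was NOT the min; min changes only if 53 < -18.
New min = -18; changed? no

Answer: no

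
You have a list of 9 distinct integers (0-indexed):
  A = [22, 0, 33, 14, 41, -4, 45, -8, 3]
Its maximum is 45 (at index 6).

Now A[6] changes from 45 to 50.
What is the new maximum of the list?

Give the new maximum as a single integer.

Old max = 45 (at index 6)
Change: A[6] 45 -> 50
Changed element WAS the max -> may need rescan.
  Max of remaining elements: 41
  New max = max(50, 41) = 50

Answer: 50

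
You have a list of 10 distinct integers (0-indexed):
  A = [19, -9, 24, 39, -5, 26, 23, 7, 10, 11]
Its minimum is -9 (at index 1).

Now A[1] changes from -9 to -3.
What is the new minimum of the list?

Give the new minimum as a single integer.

Old min = -9 (at index 1)
Change: A[1] -9 -> -3
Changed element WAS the min. Need to check: is -3 still <= all others?
  Min of remaining elements: -5
  New min = min(-3, -5) = -5

Answer: -5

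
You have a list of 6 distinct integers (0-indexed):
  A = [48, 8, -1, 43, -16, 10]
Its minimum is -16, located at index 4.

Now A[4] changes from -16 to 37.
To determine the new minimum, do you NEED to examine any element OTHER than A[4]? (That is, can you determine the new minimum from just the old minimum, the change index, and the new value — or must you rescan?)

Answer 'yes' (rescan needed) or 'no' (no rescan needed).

Old min = -16 at index 4
Change at index 4: -16 -> 37
Index 4 WAS the min and new value 37 > old min -16. Must rescan other elements to find the new min.
Needs rescan: yes

Answer: yes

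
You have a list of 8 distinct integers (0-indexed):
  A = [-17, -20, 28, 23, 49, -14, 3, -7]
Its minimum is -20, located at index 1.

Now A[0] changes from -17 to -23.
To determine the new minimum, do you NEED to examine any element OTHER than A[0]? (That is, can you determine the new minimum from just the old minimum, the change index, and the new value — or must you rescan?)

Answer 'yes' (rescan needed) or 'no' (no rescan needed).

Old min = -20 at index 1
Change at index 0: -17 -> -23
Index 0 was NOT the min. New min = min(-20, -23). No rescan of other elements needed.
Needs rescan: no

Answer: no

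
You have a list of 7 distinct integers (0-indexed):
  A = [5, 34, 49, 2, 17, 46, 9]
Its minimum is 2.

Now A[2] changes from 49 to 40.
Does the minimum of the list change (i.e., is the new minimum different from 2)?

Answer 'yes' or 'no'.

Answer: no

Derivation:
Old min = 2
Change: A[2] 49 -> 40
Changed element was NOT the min; min changes only if 40 < 2.
New min = 2; changed? no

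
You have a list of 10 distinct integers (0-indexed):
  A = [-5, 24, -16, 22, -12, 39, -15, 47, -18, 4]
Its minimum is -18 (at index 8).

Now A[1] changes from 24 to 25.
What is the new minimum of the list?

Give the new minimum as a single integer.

Old min = -18 (at index 8)
Change: A[1] 24 -> 25
Changed element was NOT the old min.
  New min = min(old_min, new_val) = min(-18, 25) = -18

Answer: -18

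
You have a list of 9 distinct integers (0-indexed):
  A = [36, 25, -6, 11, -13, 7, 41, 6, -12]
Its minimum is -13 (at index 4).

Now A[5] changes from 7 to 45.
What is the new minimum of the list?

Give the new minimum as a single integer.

Answer: -13

Derivation:
Old min = -13 (at index 4)
Change: A[5] 7 -> 45
Changed element was NOT the old min.
  New min = min(old_min, new_val) = min(-13, 45) = -13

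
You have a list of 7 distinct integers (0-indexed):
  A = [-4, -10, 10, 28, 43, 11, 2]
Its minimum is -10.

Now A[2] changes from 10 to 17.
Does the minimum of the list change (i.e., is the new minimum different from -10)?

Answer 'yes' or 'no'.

Answer: no

Derivation:
Old min = -10
Change: A[2] 10 -> 17
Changed element was NOT the min; min changes only if 17 < -10.
New min = -10; changed? no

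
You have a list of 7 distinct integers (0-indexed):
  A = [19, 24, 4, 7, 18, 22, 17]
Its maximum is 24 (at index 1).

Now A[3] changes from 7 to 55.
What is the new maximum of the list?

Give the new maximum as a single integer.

Answer: 55

Derivation:
Old max = 24 (at index 1)
Change: A[3] 7 -> 55
Changed element was NOT the old max.
  New max = max(old_max, new_val) = max(24, 55) = 55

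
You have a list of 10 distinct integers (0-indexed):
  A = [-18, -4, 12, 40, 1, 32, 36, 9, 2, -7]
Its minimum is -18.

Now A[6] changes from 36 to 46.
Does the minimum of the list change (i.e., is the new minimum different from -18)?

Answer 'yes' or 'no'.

Answer: no

Derivation:
Old min = -18
Change: A[6] 36 -> 46
Changed element was NOT the min; min changes only if 46 < -18.
New min = -18; changed? no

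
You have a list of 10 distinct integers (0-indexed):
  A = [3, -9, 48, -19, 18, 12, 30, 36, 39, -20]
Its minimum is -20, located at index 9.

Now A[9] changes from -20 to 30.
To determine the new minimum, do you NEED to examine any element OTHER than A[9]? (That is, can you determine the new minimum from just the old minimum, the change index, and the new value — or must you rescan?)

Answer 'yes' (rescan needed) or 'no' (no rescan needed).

Old min = -20 at index 9
Change at index 9: -20 -> 30
Index 9 WAS the min and new value 30 > old min -20. Must rescan other elements to find the new min.
Needs rescan: yes

Answer: yes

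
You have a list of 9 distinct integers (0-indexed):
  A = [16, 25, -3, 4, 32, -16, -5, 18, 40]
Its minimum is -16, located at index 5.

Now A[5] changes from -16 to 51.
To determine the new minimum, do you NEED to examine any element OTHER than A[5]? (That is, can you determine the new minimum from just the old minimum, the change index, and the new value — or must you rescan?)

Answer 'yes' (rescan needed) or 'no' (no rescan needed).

Answer: yes

Derivation:
Old min = -16 at index 5
Change at index 5: -16 -> 51
Index 5 WAS the min and new value 51 > old min -16. Must rescan other elements to find the new min.
Needs rescan: yes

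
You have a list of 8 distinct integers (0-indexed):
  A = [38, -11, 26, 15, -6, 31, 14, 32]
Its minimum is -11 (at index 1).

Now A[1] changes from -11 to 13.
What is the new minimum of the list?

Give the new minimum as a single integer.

Answer: -6

Derivation:
Old min = -11 (at index 1)
Change: A[1] -11 -> 13
Changed element WAS the min. Need to check: is 13 still <= all others?
  Min of remaining elements: -6
  New min = min(13, -6) = -6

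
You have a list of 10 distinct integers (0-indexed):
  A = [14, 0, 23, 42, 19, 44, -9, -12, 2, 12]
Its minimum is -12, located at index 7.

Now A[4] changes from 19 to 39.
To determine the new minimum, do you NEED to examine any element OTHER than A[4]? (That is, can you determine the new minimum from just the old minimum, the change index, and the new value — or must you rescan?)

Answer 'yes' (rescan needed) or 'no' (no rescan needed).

Old min = -12 at index 7
Change at index 4: 19 -> 39
Index 4 was NOT the min. New min = min(-12, 39). No rescan of other elements needed.
Needs rescan: no

Answer: no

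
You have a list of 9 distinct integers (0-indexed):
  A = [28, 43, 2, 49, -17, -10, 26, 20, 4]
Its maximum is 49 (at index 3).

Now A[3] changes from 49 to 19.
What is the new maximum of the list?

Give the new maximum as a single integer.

Old max = 49 (at index 3)
Change: A[3] 49 -> 19
Changed element WAS the max -> may need rescan.
  Max of remaining elements: 43
  New max = max(19, 43) = 43

Answer: 43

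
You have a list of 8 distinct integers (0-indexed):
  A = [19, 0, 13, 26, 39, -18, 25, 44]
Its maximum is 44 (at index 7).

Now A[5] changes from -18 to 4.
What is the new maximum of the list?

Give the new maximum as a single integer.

Old max = 44 (at index 7)
Change: A[5] -18 -> 4
Changed element was NOT the old max.
  New max = max(old_max, new_val) = max(44, 4) = 44

Answer: 44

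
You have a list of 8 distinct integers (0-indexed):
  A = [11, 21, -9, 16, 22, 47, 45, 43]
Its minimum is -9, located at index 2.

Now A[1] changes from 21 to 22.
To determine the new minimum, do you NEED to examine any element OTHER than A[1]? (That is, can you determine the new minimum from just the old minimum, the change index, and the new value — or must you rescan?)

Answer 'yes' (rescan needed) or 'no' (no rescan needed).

Old min = -9 at index 2
Change at index 1: 21 -> 22
Index 1 was NOT the min. New min = min(-9, 22). No rescan of other elements needed.
Needs rescan: no

Answer: no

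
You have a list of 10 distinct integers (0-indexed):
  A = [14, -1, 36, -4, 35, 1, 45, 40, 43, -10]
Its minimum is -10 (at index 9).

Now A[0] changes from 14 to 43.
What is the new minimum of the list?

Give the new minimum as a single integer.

Old min = -10 (at index 9)
Change: A[0] 14 -> 43
Changed element was NOT the old min.
  New min = min(old_min, new_val) = min(-10, 43) = -10

Answer: -10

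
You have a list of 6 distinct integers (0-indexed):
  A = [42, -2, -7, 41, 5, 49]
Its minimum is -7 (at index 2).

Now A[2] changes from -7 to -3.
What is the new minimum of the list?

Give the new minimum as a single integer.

Answer: -3

Derivation:
Old min = -7 (at index 2)
Change: A[2] -7 -> -3
Changed element WAS the min. Need to check: is -3 still <= all others?
  Min of remaining elements: -2
  New min = min(-3, -2) = -3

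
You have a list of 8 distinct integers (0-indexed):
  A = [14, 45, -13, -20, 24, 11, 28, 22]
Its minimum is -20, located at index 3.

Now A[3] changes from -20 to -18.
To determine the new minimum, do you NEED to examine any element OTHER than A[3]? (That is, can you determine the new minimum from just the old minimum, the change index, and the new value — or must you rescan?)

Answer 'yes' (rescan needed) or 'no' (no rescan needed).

Old min = -20 at index 3
Change at index 3: -20 -> -18
Index 3 WAS the min and new value -18 > old min -20. Must rescan other elements to find the new min.
Needs rescan: yes

Answer: yes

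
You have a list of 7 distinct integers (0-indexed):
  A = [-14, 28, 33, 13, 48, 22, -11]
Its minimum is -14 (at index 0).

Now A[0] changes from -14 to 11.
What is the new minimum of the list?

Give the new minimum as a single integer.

Answer: -11

Derivation:
Old min = -14 (at index 0)
Change: A[0] -14 -> 11
Changed element WAS the min. Need to check: is 11 still <= all others?
  Min of remaining elements: -11
  New min = min(11, -11) = -11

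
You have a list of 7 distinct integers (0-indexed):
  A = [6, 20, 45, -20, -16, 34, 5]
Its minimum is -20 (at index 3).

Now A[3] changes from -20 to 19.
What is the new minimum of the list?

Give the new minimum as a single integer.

Answer: -16

Derivation:
Old min = -20 (at index 3)
Change: A[3] -20 -> 19
Changed element WAS the min. Need to check: is 19 still <= all others?
  Min of remaining elements: -16
  New min = min(19, -16) = -16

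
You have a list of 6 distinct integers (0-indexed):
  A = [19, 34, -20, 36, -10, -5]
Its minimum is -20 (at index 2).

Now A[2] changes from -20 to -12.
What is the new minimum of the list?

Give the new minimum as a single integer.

Answer: -12

Derivation:
Old min = -20 (at index 2)
Change: A[2] -20 -> -12
Changed element WAS the min. Need to check: is -12 still <= all others?
  Min of remaining elements: -10
  New min = min(-12, -10) = -12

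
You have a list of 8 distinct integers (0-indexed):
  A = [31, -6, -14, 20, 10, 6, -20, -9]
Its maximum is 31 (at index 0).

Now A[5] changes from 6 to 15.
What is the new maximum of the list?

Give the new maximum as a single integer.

Answer: 31

Derivation:
Old max = 31 (at index 0)
Change: A[5] 6 -> 15
Changed element was NOT the old max.
  New max = max(old_max, new_val) = max(31, 15) = 31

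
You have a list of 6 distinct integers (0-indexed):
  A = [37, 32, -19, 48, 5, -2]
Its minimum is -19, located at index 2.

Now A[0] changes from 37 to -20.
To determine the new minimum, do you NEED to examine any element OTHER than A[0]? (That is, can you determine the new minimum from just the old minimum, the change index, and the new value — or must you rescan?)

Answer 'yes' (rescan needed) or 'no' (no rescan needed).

Old min = -19 at index 2
Change at index 0: 37 -> -20
Index 0 was NOT the min. New min = min(-19, -20). No rescan of other elements needed.
Needs rescan: no

Answer: no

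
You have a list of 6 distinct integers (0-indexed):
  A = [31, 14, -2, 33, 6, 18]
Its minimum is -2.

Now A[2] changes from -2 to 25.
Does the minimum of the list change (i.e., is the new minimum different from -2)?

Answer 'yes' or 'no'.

Old min = -2
Change: A[2] -2 -> 25
Changed element was the min; new min must be rechecked.
New min = 6; changed? yes

Answer: yes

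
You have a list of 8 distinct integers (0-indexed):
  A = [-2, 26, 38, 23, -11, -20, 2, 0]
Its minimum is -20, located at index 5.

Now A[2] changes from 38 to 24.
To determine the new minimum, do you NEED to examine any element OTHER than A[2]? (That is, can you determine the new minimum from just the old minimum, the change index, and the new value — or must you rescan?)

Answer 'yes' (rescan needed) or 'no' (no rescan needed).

Answer: no

Derivation:
Old min = -20 at index 5
Change at index 2: 38 -> 24
Index 2 was NOT the min. New min = min(-20, 24). No rescan of other elements needed.
Needs rescan: no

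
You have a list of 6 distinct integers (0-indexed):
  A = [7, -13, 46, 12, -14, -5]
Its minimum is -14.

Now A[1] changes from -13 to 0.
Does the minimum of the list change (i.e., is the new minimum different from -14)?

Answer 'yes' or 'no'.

Old min = -14
Change: A[1] -13 -> 0
Changed element was NOT the min; min changes only if 0 < -14.
New min = -14; changed? no

Answer: no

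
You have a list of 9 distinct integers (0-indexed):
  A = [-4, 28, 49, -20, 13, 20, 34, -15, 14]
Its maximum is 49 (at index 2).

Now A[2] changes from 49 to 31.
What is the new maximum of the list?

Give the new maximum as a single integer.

Answer: 34

Derivation:
Old max = 49 (at index 2)
Change: A[2] 49 -> 31
Changed element WAS the max -> may need rescan.
  Max of remaining elements: 34
  New max = max(31, 34) = 34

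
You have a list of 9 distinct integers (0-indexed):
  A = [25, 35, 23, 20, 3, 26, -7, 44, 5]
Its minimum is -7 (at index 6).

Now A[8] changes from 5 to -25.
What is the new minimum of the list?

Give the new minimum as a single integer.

Old min = -7 (at index 6)
Change: A[8] 5 -> -25
Changed element was NOT the old min.
  New min = min(old_min, new_val) = min(-7, -25) = -25

Answer: -25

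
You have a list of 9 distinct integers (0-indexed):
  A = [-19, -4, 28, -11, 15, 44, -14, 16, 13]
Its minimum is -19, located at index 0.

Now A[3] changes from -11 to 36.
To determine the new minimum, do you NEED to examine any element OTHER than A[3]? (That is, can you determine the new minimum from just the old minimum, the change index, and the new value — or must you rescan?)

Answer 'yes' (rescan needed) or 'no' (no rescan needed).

Old min = -19 at index 0
Change at index 3: -11 -> 36
Index 3 was NOT the min. New min = min(-19, 36). No rescan of other elements needed.
Needs rescan: no

Answer: no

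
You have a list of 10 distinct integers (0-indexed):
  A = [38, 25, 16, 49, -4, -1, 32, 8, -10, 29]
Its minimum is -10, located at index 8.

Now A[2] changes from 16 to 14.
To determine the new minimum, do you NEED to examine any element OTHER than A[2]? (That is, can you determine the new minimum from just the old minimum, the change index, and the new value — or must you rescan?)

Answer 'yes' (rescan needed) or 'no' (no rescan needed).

Answer: no

Derivation:
Old min = -10 at index 8
Change at index 2: 16 -> 14
Index 2 was NOT the min. New min = min(-10, 14). No rescan of other elements needed.
Needs rescan: no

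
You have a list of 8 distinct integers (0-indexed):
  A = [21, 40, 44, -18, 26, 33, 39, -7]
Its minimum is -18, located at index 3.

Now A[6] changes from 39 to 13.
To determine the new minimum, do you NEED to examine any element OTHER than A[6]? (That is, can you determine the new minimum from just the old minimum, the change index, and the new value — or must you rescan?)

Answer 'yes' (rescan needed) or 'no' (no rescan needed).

Old min = -18 at index 3
Change at index 6: 39 -> 13
Index 6 was NOT the min. New min = min(-18, 13). No rescan of other elements needed.
Needs rescan: no

Answer: no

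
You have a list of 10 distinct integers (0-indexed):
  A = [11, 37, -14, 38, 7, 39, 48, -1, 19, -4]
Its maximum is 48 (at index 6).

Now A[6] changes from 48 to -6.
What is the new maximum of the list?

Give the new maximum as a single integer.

Answer: 39

Derivation:
Old max = 48 (at index 6)
Change: A[6] 48 -> -6
Changed element WAS the max -> may need rescan.
  Max of remaining elements: 39
  New max = max(-6, 39) = 39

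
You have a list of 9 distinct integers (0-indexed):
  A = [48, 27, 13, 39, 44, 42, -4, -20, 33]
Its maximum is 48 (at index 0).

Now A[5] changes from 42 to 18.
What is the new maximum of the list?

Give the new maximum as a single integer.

Old max = 48 (at index 0)
Change: A[5] 42 -> 18
Changed element was NOT the old max.
  New max = max(old_max, new_val) = max(48, 18) = 48

Answer: 48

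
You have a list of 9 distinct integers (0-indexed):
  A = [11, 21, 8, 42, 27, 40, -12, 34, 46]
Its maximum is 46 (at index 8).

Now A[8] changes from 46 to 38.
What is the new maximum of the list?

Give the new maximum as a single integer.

Old max = 46 (at index 8)
Change: A[8] 46 -> 38
Changed element WAS the max -> may need rescan.
  Max of remaining elements: 42
  New max = max(38, 42) = 42

Answer: 42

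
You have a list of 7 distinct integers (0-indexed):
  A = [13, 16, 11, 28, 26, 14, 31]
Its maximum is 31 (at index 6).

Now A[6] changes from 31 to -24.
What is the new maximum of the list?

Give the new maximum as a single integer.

Old max = 31 (at index 6)
Change: A[6] 31 -> -24
Changed element WAS the max -> may need rescan.
  Max of remaining elements: 28
  New max = max(-24, 28) = 28

Answer: 28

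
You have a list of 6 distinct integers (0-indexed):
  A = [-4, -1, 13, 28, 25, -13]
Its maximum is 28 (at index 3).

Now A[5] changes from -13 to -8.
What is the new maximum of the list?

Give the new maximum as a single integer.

Answer: 28

Derivation:
Old max = 28 (at index 3)
Change: A[5] -13 -> -8
Changed element was NOT the old max.
  New max = max(old_max, new_val) = max(28, -8) = 28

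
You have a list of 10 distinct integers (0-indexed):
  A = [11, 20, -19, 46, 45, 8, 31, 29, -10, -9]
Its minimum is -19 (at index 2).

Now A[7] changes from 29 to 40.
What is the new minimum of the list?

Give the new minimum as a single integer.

Old min = -19 (at index 2)
Change: A[7] 29 -> 40
Changed element was NOT the old min.
  New min = min(old_min, new_val) = min(-19, 40) = -19

Answer: -19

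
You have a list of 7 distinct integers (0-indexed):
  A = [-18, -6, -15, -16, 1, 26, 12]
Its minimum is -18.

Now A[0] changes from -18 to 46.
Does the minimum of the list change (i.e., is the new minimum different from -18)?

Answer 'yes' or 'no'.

Old min = -18
Change: A[0] -18 -> 46
Changed element was the min; new min must be rechecked.
New min = -16; changed? yes

Answer: yes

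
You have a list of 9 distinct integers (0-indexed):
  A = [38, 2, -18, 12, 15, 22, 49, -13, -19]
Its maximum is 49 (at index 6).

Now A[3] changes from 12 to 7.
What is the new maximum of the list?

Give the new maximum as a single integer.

Answer: 49

Derivation:
Old max = 49 (at index 6)
Change: A[3] 12 -> 7
Changed element was NOT the old max.
  New max = max(old_max, new_val) = max(49, 7) = 49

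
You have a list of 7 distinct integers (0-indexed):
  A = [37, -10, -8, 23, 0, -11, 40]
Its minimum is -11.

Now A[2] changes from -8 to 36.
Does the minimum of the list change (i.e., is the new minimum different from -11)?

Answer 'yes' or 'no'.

Answer: no

Derivation:
Old min = -11
Change: A[2] -8 -> 36
Changed element was NOT the min; min changes only if 36 < -11.
New min = -11; changed? no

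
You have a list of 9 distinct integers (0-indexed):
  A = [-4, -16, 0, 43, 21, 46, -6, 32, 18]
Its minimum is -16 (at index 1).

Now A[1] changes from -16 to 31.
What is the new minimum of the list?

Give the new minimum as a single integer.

Answer: -6

Derivation:
Old min = -16 (at index 1)
Change: A[1] -16 -> 31
Changed element WAS the min. Need to check: is 31 still <= all others?
  Min of remaining elements: -6
  New min = min(31, -6) = -6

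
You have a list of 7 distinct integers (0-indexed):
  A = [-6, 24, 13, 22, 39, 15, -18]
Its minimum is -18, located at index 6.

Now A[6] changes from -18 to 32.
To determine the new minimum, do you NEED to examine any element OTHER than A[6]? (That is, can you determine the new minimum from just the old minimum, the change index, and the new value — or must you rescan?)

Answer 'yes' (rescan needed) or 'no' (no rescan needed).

Old min = -18 at index 6
Change at index 6: -18 -> 32
Index 6 WAS the min and new value 32 > old min -18. Must rescan other elements to find the new min.
Needs rescan: yes

Answer: yes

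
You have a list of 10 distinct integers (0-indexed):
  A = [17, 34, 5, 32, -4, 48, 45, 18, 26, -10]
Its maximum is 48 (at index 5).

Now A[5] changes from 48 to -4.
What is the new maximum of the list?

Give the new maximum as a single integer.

Old max = 48 (at index 5)
Change: A[5] 48 -> -4
Changed element WAS the max -> may need rescan.
  Max of remaining elements: 45
  New max = max(-4, 45) = 45

Answer: 45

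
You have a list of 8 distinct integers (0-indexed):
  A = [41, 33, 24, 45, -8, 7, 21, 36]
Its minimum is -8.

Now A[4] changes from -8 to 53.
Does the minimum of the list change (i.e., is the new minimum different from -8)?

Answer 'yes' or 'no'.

Old min = -8
Change: A[4] -8 -> 53
Changed element was the min; new min must be rechecked.
New min = 7; changed? yes

Answer: yes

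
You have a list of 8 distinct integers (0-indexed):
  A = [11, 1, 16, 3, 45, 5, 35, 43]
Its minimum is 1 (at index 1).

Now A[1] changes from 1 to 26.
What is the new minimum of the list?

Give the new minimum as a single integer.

Old min = 1 (at index 1)
Change: A[1] 1 -> 26
Changed element WAS the min. Need to check: is 26 still <= all others?
  Min of remaining elements: 3
  New min = min(26, 3) = 3

Answer: 3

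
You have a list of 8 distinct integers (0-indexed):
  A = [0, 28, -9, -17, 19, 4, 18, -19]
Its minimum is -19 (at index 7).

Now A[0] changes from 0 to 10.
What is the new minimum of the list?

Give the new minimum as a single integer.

Old min = -19 (at index 7)
Change: A[0] 0 -> 10
Changed element was NOT the old min.
  New min = min(old_min, new_val) = min(-19, 10) = -19

Answer: -19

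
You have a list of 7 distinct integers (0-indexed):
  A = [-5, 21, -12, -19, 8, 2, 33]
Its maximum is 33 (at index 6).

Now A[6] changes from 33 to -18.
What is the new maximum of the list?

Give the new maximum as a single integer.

Answer: 21

Derivation:
Old max = 33 (at index 6)
Change: A[6] 33 -> -18
Changed element WAS the max -> may need rescan.
  Max of remaining elements: 21
  New max = max(-18, 21) = 21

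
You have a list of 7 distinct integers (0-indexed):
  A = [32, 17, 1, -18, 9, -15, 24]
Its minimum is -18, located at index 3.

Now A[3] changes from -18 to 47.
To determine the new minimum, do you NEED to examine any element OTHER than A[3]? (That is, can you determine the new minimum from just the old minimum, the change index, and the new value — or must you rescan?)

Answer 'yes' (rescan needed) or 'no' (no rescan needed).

Old min = -18 at index 3
Change at index 3: -18 -> 47
Index 3 WAS the min and new value 47 > old min -18. Must rescan other elements to find the new min.
Needs rescan: yes

Answer: yes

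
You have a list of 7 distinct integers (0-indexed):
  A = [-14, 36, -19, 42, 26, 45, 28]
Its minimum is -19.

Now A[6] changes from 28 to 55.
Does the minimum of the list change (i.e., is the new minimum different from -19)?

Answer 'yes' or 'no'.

Answer: no

Derivation:
Old min = -19
Change: A[6] 28 -> 55
Changed element was NOT the min; min changes only if 55 < -19.
New min = -19; changed? no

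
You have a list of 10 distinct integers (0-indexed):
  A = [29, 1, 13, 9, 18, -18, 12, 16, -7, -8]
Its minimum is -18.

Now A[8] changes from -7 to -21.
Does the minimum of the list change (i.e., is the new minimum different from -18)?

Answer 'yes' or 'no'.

Answer: yes

Derivation:
Old min = -18
Change: A[8] -7 -> -21
Changed element was NOT the min; min changes only if -21 < -18.
New min = -21; changed? yes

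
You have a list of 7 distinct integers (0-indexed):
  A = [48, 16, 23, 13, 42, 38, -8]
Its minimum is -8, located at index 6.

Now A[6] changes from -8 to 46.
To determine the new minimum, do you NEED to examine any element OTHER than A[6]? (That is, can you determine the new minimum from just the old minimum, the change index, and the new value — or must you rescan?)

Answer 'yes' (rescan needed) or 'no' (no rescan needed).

Answer: yes

Derivation:
Old min = -8 at index 6
Change at index 6: -8 -> 46
Index 6 WAS the min and new value 46 > old min -8. Must rescan other elements to find the new min.
Needs rescan: yes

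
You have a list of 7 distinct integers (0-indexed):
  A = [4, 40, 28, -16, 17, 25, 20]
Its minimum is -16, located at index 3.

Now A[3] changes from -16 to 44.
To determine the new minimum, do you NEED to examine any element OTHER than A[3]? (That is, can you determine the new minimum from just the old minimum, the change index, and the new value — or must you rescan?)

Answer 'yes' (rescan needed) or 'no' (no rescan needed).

Answer: yes

Derivation:
Old min = -16 at index 3
Change at index 3: -16 -> 44
Index 3 WAS the min and new value 44 > old min -16. Must rescan other elements to find the new min.
Needs rescan: yes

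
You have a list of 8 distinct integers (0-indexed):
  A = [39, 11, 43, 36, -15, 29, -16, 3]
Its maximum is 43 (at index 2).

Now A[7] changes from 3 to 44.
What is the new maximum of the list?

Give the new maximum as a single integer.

Answer: 44

Derivation:
Old max = 43 (at index 2)
Change: A[7] 3 -> 44
Changed element was NOT the old max.
  New max = max(old_max, new_val) = max(43, 44) = 44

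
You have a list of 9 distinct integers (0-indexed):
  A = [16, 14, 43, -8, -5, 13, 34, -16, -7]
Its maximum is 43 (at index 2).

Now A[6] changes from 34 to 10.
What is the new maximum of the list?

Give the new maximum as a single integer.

Old max = 43 (at index 2)
Change: A[6] 34 -> 10
Changed element was NOT the old max.
  New max = max(old_max, new_val) = max(43, 10) = 43

Answer: 43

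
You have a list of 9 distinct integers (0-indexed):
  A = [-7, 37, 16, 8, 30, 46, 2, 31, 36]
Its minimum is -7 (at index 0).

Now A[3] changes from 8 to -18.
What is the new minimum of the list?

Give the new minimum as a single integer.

Answer: -18

Derivation:
Old min = -7 (at index 0)
Change: A[3] 8 -> -18
Changed element was NOT the old min.
  New min = min(old_min, new_val) = min(-7, -18) = -18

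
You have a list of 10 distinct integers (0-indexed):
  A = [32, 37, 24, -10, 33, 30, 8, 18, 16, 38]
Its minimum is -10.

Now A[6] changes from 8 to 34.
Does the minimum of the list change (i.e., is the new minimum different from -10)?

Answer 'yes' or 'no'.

Old min = -10
Change: A[6] 8 -> 34
Changed element was NOT the min; min changes only if 34 < -10.
New min = -10; changed? no

Answer: no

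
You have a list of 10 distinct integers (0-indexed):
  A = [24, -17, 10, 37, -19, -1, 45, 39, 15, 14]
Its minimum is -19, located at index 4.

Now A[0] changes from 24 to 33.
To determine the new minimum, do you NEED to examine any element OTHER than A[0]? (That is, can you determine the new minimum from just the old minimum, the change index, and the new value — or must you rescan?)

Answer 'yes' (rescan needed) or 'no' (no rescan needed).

Answer: no

Derivation:
Old min = -19 at index 4
Change at index 0: 24 -> 33
Index 0 was NOT the min. New min = min(-19, 33). No rescan of other elements needed.
Needs rescan: no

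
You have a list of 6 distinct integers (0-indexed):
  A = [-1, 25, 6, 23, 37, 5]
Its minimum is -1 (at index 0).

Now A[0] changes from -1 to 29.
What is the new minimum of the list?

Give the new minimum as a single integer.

Answer: 5

Derivation:
Old min = -1 (at index 0)
Change: A[0] -1 -> 29
Changed element WAS the min. Need to check: is 29 still <= all others?
  Min of remaining elements: 5
  New min = min(29, 5) = 5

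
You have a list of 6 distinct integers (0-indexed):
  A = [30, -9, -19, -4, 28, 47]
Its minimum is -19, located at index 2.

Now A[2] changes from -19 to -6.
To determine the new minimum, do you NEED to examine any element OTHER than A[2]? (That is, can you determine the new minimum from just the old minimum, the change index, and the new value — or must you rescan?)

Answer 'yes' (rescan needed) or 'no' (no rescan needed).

Answer: yes

Derivation:
Old min = -19 at index 2
Change at index 2: -19 -> -6
Index 2 WAS the min and new value -6 > old min -19. Must rescan other elements to find the new min.
Needs rescan: yes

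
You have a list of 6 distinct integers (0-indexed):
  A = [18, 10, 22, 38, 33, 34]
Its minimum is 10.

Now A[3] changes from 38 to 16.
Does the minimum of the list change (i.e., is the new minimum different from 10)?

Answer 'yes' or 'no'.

Old min = 10
Change: A[3] 38 -> 16
Changed element was NOT the min; min changes only if 16 < 10.
New min = 10; changed? no

Answer: no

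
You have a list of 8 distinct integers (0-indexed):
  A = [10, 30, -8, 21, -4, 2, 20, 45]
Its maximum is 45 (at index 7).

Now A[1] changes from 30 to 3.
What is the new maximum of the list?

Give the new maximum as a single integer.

Answer: 45

Derivation:
Old max = 45 (at index 7)
Change: A[1] 30 -> 3
Changed element was NOT the old max.
  New max = max(old_max, new_val) = max(45, 3) = 45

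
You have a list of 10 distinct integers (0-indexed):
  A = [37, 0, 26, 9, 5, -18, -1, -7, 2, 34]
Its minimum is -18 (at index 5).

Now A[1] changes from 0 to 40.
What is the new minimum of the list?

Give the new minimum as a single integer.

Old min = -18 (at index 5)
Change: A[1] 0 -> 40
Changed element was NOT the old min.
  New min = min(old_min, new_val) = min(-18, 40) = -18

Answer: -18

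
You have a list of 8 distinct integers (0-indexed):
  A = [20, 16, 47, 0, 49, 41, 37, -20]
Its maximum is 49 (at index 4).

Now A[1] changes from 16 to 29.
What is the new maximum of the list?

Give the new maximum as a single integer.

Answer: 49

Derivation:
Old max = 49 (at index 4)
Change: A[1] 16 -> 29
Changed element was NOT the old max.
  New max = max(old_max, new_val) = max(49, 29) = 49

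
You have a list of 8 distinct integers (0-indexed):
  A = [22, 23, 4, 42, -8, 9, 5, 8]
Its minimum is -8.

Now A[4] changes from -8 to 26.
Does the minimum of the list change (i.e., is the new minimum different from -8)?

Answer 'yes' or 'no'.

Answer: yes

Derivation:
Old min = -8
Change: A[4] -8 -> 26
Changed element was the min; new min must be rechecked.
New min = 4; changed? yes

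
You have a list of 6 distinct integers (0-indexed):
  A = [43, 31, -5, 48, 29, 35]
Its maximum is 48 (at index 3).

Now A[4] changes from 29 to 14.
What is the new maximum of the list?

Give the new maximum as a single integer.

Old max = 48 (at index 3)
Change: A[4] 29 -> 14
Changed element was NOT the old max.
  New max = max(old_max, new_val) = max(48, 14) = 48

Answer: 48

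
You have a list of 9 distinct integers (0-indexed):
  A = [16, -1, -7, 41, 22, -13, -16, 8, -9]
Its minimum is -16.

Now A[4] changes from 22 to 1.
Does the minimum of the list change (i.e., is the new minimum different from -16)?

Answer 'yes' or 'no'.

Answer: no

Derivation:
Old min = -16
Change: A[4] 22 -> 1
Changed element was NOT the min; min changes only if 1 < -16.
New min = -16; changed? no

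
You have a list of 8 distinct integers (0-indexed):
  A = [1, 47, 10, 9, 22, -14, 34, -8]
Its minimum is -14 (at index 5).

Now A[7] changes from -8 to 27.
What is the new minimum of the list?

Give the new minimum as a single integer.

Old min = -14 (at index 5)
Change: A[7] -8 -> 27
Changed element was NOT the old min.
  New min = min(old_min, new_val) = min(-14, 27) = -14

Answer: -14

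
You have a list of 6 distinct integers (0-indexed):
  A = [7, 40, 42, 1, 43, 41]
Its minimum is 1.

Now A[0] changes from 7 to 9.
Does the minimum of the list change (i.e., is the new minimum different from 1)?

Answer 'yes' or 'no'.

Old min = 1
Change: A[0] 7 -> 9
Changed element was NOT the min; min changes only if 9 < 1.
New min = 1; changed? no

Answer: no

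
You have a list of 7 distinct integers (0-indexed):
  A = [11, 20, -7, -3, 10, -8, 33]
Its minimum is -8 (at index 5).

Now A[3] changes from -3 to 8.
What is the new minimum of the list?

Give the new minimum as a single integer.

Old min = -8 (at index 5)
Change: A[3] -3 -> 8
Changed element was NOT the old min.
  New min = min(old_min, new_val) = min(-8, 8) = -8

Answer: -8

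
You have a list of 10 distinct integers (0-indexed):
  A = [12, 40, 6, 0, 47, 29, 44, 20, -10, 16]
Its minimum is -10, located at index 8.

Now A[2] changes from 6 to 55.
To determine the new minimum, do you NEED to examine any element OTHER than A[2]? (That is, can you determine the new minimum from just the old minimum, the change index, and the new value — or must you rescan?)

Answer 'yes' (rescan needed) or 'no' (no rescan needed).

Answer: no

Derivation:
Old min = -10 at index 8
Change at index 2: 6 -> 55
Index 2 was NOT the min. New min = min(-10, 55). No rescan of other elements needed.
Needs rescan: no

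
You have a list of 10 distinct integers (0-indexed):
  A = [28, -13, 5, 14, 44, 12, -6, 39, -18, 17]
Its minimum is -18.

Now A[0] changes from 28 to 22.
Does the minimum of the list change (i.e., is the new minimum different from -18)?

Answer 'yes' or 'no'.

Old min = -18
Change: A[0] 28 -> 22
Changed element was NOT the min; min changes only if 22 < -18.
New min = -18; changed? no

Answer: no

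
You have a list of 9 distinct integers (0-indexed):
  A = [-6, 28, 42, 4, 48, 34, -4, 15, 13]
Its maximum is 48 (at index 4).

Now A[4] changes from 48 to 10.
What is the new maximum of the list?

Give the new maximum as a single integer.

Old max = 48 (at index 4)
Change: A[4] 48 -> 10
Changed element WAS the max -> may need rescan.
  Max of remaining elements: 42
  New max = max(10, 42) = 42

Answer: 42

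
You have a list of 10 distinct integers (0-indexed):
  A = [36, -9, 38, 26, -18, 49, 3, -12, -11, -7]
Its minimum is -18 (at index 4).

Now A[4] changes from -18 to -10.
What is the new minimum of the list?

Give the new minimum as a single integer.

Old min = -18 (at index 4)
Change: A[4] -18 -> -10
Changed element WAS the min. Need to check: is -10 still <= all others?
  Min of remaining elements: -12
  New min = min(-10, -12) = -12

Answer: -12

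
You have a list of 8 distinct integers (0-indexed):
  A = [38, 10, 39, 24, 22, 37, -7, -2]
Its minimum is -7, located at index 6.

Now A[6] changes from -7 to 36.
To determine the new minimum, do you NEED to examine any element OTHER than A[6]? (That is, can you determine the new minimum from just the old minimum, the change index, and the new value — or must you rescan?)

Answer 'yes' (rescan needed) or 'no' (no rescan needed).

Old min = -7 at index 6
Change at index 6: -7 -> 36
Index 6 WAS the min and new value 36 > old min -7. Must rescan other elements to find the new min.
Needs rescan: yes

Answer: yes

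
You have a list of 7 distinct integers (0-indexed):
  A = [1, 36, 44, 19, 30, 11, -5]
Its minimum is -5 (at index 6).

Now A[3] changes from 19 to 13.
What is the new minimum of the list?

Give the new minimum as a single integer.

Answer: -5

Derivation:
Old min = -5 (at index 6)
Change: A[3] 19 -> 13
Changed element was NOT the old min.
  New min = min(old_min, new_val) = min(-5, 13) = -5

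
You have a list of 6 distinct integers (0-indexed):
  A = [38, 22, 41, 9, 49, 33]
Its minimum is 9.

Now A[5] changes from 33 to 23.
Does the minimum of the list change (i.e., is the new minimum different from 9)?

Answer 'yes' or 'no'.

Answer: no

Derivation:
Old min = 9
Change: A[5] 33 -> 23
Changed element was NOT the min; min changes only if 23 < 9.
New min = 9; changed? no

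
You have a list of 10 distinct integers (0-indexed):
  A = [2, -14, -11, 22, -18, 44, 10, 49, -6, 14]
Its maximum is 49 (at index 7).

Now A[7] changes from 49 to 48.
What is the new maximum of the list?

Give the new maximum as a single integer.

Answer: 48

Derivation:
Old max = 49 (at index 7)
Change: A[7] 49 -> 48
Changed element WAS the max -> may need rescan.
  Max of remaining elements: 44
  New max = max(48, 44) = 48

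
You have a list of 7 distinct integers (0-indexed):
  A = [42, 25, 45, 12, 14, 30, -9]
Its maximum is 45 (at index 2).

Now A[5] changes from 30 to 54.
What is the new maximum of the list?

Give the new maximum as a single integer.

Old max = 45 (at index 2)
Change: A[5] 30 -> 54
Changed element was NOT the old max.
  New max = max(old_max, new_val) = max(45, 54) = 54

Answer: 54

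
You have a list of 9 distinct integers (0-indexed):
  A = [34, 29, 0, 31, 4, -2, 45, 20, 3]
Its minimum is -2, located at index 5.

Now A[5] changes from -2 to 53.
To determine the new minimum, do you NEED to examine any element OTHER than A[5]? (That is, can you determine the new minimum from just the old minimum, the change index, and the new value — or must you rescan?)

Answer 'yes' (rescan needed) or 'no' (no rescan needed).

Old min = -2 at index 5
Change at index 5: -2 -> 53
Index 5 WAS the min and new value 53 > old min -2. Must rescan other elements to find the new min.
Needs rescan: yes

Answer: yes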